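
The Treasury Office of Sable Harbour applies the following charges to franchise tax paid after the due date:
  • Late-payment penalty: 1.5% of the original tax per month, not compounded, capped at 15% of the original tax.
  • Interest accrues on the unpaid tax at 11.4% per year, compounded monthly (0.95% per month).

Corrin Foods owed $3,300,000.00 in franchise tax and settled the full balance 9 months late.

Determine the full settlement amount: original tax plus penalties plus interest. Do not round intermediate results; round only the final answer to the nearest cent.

$4,038,612.78

Penalty: 9 × 1.5% × $3,300,000.00 = $445,500.00 (below the 15% cap of $495,000.00)
Interest: $3,300,000.00 × ((1 + 0.0095)^9 − 1) = $3,300,000.00 × 0.0888221… = $293,112.7834…
Total = $3,300,000.00 + $445,500.0000 + $293,112.7834… = $4,038,612.78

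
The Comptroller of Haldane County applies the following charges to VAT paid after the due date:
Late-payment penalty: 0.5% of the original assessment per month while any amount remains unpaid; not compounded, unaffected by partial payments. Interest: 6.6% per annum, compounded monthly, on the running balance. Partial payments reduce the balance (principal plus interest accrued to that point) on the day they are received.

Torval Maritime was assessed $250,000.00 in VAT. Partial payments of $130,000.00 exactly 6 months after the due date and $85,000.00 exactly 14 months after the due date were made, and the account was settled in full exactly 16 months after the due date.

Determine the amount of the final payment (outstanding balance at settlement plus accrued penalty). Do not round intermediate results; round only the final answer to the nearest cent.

$69,664.06

Monthly rate = 6.6% ÷ 12 = 0.55%
Balance at month 6: $250,000.0000 × (1 + 0.0055)^6 = $258,364.2728…
After $130,000.00 payment: $258,364.2728… − $130,000.00 = $128,364.2728…
Balance at month 14: $128,364.2728… × (1 + 0.0055)^8 = $134,122.2296…
After $85,000.00 payment: $134,122.2296… − $85,000.00 = $49,122.2296…
Balance at month 16: $49,122.2296… × (1 + 0.0055)^2 = $49,664.0601…
Penalty: 16 × 0.5% × $250,000.00 = $20,000.00
Final settlement = outstanding balance + penalty = $49,664.0601… + $20,000.00 = $69,664.06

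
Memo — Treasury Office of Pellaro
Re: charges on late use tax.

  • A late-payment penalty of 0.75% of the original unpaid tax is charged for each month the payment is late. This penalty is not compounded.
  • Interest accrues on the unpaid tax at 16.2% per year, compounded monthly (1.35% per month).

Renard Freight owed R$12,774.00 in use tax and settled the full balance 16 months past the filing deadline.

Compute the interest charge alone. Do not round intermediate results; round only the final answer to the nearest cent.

R$3,056.95

Interest: R$12,774.00 × ((1 + 0.0135)^16 − 1) = R$12,774.00 × 0.2393103… = R$3,056.9494…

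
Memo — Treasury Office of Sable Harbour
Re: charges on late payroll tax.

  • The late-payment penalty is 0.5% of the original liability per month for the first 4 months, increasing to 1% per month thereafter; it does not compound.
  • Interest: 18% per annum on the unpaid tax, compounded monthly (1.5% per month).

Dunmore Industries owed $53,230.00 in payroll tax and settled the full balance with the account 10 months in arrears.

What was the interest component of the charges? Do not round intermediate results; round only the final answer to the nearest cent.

$8,545.59

Interest: $53,230.00 × ((1 + 0.015)^10 − 1) = $53,230.00 × 0.1605408… = $8,545.5881…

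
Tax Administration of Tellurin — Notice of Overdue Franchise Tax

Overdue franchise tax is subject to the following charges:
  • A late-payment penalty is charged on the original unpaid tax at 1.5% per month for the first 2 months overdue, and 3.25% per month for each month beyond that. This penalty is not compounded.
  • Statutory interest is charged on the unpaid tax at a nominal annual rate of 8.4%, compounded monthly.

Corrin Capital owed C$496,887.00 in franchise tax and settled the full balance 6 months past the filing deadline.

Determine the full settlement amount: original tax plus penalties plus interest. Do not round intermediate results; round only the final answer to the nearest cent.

Penalty, months 1–2: 2 × 1.5% × C$496,887.00 = C$14,906.61
Penalty, months 3–6: 4 × 3.25% × C$496,887.00 = C$64,595.31
Interest (8.4%/yr ÷ 12 = 0.7%/month): C$496,887.00 × ((1 + 0.007)^6 − 1) = C$21,237.8925…
Total = C$496,887.00 + C$79,501.9200 + C$21,237.8925… = C$597,626.81

C$597,626.81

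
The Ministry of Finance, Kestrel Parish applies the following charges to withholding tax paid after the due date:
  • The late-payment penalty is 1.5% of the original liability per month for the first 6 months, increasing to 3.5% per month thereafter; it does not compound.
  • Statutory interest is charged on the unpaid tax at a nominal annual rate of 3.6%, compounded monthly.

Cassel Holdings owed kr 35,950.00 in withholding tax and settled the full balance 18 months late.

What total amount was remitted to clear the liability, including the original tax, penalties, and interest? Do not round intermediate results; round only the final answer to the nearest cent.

Penalty, months 1–6: 6 × 1.5% × kr 35,950.00 = kr 3,235.50
Penalty, months 7–18: 12 × 3.5% × kr 35,950.00 = kr 15,099.00
Interest (3.6%/yr ÷ 12 = 0.3%/month): kr 35,950.00 × ((1 + 0.003)^18 − 1) = kr 1,991.6042…
Total = kr 35,950.00 + kr 18,334.5000 + kr 1,991.6042… = kr 56,276.10

kr 56,276.10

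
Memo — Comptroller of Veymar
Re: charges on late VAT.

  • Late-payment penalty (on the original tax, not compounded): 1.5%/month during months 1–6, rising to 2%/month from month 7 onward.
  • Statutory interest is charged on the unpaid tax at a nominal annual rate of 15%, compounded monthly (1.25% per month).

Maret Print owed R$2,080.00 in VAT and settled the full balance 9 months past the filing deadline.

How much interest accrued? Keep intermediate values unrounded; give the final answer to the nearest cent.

R$246.05

Interest: R$2,080.00 × ((1 + 0.0125)^9 − 1) = R$2,080.00 × 0.1182922… = R$246.0477…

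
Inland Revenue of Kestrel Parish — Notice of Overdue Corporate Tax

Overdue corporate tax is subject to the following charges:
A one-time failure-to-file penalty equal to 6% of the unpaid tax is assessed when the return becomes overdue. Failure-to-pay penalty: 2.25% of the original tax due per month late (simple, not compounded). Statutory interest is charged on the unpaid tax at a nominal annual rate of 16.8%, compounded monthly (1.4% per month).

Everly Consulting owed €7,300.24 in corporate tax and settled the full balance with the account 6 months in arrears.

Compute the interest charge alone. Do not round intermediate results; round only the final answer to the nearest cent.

€635.09

Interest: €7,300.24 × ((1 + 0.014)^6 − 1) = €7,300.24 × 0.0869955… = €635.0877…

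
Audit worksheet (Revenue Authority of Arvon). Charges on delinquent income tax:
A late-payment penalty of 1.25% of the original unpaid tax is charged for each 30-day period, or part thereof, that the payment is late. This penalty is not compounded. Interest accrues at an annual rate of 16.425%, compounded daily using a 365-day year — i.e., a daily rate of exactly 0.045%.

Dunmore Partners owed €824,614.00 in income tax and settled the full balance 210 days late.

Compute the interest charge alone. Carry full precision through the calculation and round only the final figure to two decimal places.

€81,707.54

Interest: €824,614.00 × ((1 + 0.00045)^210 − 1) = €824,614.00 × 0.09908580… = €81,707.5384…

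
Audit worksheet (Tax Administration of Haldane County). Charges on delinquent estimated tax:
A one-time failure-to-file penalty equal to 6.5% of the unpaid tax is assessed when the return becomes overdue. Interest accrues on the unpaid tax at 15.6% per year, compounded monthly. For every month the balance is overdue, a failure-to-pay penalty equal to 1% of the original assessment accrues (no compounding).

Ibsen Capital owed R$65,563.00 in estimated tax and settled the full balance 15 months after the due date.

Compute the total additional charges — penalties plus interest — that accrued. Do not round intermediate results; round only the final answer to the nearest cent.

R$28,112.42

Failure-to-file penalty: 6.5% × R$65,563.00 = R$4,261.60…
Failure-to-pay penalty = 1% × R$65,563.00 × 15 mo = R$9,834.45
Interest (15.6%/yr ÷ 12 = 1.3%/month): R$65,563.00 × ((1 + 0.013)^15 − 1) = R$14,016.3702…
Penalties + interest = R$14,096.0450 + R$14,016.3702… = R$28,112.42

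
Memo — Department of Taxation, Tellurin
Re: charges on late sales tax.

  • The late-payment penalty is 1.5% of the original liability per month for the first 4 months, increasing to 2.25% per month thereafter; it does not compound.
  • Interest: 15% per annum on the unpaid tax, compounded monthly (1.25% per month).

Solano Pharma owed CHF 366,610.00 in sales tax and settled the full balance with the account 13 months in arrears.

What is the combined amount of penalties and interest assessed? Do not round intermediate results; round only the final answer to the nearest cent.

Penalty, months 1–4: 4 × 1.5% × CHF 366,610.00 = CHF 21,996.60
Penalty, months 5–13: 9 × 2.25% × CHF 366,610.00 = CHF 74,238.53…
Interest: CHF 366,610.00 × ((1 + 0.0125)^13 − 1) = CHF 366,610.00 × 0.1752639… = CHF 64,253.5164…
Penalties + interest = CHF 96,235.1250 + CHF 64,253.5164… = CHF 160,488.64

CHF 160,488.64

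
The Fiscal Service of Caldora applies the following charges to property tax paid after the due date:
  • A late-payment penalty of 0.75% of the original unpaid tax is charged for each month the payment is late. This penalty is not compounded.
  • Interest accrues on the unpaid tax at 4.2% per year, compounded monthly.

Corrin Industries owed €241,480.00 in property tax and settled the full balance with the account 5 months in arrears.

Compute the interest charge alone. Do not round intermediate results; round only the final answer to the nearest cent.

€4,255.59

Interest (4.2%/yr ÷ 12 = 0.35%/month): €241,480.00 × ((1 + 0.0035)^5 − 1) = €4,255.5850…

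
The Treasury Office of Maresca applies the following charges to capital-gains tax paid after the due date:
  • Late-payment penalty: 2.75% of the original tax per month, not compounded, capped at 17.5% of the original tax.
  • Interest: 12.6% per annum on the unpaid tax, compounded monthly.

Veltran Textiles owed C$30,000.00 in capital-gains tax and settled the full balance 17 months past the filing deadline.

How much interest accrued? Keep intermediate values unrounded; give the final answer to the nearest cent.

Interest (12.6%/yr ÷ 12 = 1.05%/month): C$30,000.00 × ((1 + 0.0105)^17 − 1) = C$5,829.3276…

C$5,829.33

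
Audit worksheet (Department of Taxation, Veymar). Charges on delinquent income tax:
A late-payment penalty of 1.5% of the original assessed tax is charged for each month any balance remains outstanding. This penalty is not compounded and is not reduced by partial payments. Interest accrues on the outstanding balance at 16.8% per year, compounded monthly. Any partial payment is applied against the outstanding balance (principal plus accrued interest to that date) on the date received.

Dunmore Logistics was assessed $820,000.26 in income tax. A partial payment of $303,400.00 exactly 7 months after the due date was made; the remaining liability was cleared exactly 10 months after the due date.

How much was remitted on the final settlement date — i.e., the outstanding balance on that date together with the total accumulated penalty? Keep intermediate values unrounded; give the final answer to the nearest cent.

Monthly rate = 16.8% ÷ 12 = 1.4%
Balance at month 7: $820,000.2600 × (1 + 0.014)^7 = $903,815.2712…
After $303,400.00 payment: $903,815.2712… − $303,400.00 = $600,415.2712…
Balance at month 10: $600,415.2712… × (1 + 0.014)^3 = $625,987.4043…
Penalty: 10 × 1.5% × $820,000.26 = $123,000.04…
Final settlement = outstanding balance + penalty = $625,987.4043… + $123,000.04… = $748,987.44

$748,987.44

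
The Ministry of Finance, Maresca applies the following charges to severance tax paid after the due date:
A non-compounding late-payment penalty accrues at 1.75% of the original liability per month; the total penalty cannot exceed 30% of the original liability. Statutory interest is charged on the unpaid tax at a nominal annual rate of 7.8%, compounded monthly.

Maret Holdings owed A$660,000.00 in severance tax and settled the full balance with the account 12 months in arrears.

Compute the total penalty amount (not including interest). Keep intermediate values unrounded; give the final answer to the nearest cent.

A$138,600.00

Penalty: 12 × 1.75% × A$660,000.00 = A$138,600.00 (below the 30% cap of A$198,000.00)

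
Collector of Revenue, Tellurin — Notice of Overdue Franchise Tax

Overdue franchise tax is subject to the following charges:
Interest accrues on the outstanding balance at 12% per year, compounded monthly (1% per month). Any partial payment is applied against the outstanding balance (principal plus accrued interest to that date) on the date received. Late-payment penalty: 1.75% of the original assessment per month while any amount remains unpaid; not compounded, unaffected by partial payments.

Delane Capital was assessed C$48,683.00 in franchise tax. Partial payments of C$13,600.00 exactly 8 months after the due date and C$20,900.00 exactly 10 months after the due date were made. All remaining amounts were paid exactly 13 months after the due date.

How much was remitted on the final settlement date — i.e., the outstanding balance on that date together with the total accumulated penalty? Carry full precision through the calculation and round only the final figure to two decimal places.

Balance at month 8: C$48,683.0000 × (1 + 0.01)^8 = C$52,716.7130…
After C$13,600.00 payment: C$52,716.7130… − C$13,600.00 = C$39,116.7130…
Balance at month 10: C$39,116.7130… × (1 + 0.01)^2 = C$39,902.9589…
After C$20,900.00 payment: C$39,902.9589… − C$20,900.00 = C$19,002.9589…
Balance at month 13: C$19,002.9589… × (1 + 0.01)^3 = C$19,578.7676…
Penalty: 13 × 1.75% × C$48,683.00 = C$11,075.38…
Final settlement = outstanding balance + penalty = C$19,578.7676… + C$11,075.38… = C$30,654.15

C$30,654.15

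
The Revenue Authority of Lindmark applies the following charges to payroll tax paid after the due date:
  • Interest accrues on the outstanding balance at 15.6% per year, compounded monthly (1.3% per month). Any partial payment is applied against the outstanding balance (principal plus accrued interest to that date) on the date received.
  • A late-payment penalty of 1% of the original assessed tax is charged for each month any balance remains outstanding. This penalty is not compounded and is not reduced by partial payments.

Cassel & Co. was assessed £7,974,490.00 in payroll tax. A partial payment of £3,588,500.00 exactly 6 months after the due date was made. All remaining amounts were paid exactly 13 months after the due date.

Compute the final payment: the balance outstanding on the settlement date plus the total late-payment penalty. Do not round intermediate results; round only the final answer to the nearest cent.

£6,541,091.03

Balance at month 6: £7,974,490.0000 × (1 + 0.013)^6 = £8,617,069.3854…
After £3,588,500.00 payment: £8,617,069.3854… − £3,588,500.00 = £5,028,569.3854…
Balance at month 13: £5,028,569.3854… × (1 + 0.013)^7 = £5,504,407.3302…
Penalty: 13 × 1% × £7,974,490.00 = £1,036,683.70
Final settlement = outstanding balance + penalty = £5,504,407.3302… + £1,036,683.70 = £6,541,091.03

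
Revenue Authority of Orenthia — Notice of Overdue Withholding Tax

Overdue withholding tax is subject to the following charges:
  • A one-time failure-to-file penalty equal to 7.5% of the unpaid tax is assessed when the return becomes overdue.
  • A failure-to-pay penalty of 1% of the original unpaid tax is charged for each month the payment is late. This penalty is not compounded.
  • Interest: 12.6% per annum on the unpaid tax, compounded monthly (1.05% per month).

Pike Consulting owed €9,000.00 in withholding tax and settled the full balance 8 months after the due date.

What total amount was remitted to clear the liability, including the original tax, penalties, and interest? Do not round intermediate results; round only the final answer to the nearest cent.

€11,179.37

Failure-to-file penalty: 7.5% × €9,000.00 = €675.00
Failure-to-pay penalty: 8 × 1% × €9,000.00 = €720.00
Interest: €9,000.00 × ((1 + 0.0105)^8 − 1) = €9,000.00 × 0.0871527… = €784.3742…
Total = €9,000.00 + €1,395.0000 + €784.3742… = €11,179.37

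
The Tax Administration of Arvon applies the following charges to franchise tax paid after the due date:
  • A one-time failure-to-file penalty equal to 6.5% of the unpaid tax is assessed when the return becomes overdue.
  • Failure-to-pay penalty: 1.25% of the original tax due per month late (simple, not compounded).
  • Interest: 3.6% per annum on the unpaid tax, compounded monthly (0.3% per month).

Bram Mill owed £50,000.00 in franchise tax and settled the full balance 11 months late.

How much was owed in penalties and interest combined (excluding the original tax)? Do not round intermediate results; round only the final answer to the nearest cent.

£11,799.97

Failure-to-file penalty: 6.5% × £50,000.00 = £3,250.00
Failure-to-pay penalty: 11 × 1.25% × £50,000.00 = £6,875.00
Interest: £50,000.00 × ((1 + 0.003)^11 − 1) = £50,000.00 × 0.0334995… = £1,674.9741…
Penalties + interest = £10,125.0000 + £1,674.9741… = £11,799.97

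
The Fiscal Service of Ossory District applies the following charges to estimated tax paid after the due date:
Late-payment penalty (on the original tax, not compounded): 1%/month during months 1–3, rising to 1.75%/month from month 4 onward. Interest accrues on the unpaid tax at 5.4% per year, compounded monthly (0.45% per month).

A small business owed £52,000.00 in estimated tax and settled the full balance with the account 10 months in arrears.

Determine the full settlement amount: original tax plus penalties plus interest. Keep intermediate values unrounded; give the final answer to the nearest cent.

Penalty, months 1–3: 3 × 1% × £52,000.00 = £1,560.00
Penalty, months 4–10: 7 × 1.75% × £52,000.00 = £6,370.00
Interest: £52,000.00 × ((1 + 0.0045)^10 − 1) = £52,000.00 × 0.0459223… = £2,387.9581…
Total = £52,000.00 + £7,930.0000 + £2,387.9581… = £62,317.96

£62,317.96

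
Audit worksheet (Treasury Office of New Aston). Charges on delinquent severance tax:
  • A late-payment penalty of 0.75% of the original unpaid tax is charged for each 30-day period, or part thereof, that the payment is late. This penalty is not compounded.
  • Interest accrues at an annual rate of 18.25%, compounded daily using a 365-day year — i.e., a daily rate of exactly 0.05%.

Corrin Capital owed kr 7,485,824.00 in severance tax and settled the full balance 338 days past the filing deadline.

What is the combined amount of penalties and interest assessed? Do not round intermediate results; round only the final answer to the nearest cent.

kr 2,051,640.74

Penalty periods: ⌈338/30⌉ = 12; penalty = 12 × 0.75% × kr 7,485,824.00 = kr 673,724.16
Interest: kr 7,485,824.00 × ((1 + 0.0005)^338 − 1) = kr 7,485,824.00 × 0.18407013… = kr 1,377,916.5787…
Penalties + interest = kr 673,724.1600 + kr 1,377,916.5787… = kr 2,051,640.74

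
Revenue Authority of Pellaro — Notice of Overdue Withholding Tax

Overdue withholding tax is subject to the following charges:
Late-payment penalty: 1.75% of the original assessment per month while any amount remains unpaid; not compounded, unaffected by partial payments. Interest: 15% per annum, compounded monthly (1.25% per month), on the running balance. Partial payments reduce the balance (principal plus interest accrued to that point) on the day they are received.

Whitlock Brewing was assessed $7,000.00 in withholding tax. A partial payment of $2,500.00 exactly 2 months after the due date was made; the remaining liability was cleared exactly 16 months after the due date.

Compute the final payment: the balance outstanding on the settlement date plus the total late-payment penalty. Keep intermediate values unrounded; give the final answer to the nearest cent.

$7,524.34

Balance at month 2: $7,000.0000 × (1 + 0.0125)^2 = $7,176.0938…
After $2,500.00 payment: $7,176.0938… − $2,500.00 = $4,676.0938…
Balance at month 16: $4,676.0938… × (1 + 0.0125)^14 = $5,564.3400…
Penalty: 16 × 1.75% × $7,000.00 = $1,960.00
Final settlement = outstanding balance + penalty = $5,564.3400… + $1,960.00 = $7,524.34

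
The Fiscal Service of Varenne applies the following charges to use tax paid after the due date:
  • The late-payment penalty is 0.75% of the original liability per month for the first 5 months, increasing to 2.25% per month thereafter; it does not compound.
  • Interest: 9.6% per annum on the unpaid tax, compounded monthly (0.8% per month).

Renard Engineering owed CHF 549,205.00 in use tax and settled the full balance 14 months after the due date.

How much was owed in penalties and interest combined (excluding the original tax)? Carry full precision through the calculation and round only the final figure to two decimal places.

Penalty, months 1–5: 5 × 0.75% × CHF 549,205.00 = CHF 20,595.19…
Penalty, months 6–14: 9 × 2.25% × CHF 549,205.00 = CHF 111,214.01…
Interest: CHF 549,205.00 × ((1 + 0.008)^14 − 1) = CHF 549,205.00 × 0.1180145… = CHF 64,814.1724…
Penalties + interest = CHF 131,809.2000 + CHF 64,814.1724… = CHF 196,623.37

CHF 196,623.37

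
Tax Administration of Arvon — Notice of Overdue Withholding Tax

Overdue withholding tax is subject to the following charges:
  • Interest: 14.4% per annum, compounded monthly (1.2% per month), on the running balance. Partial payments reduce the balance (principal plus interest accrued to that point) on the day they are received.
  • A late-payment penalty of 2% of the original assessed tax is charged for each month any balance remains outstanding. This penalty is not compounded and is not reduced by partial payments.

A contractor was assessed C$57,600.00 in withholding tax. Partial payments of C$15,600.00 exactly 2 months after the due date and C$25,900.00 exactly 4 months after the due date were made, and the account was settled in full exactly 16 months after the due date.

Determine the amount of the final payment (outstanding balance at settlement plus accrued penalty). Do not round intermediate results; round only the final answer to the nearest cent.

C$39,823.27

Balance at month 2: C$57,600.0000 × (1 + 0.012)^2 = C$58,990.6944
After C$15,600.00 payment: C$58,990.6944 − C$15,600.00 = C$43,390.6944
Balance at month 4: C$43,390.6944 × (1 + 0.012)^2 = C$44,438.3193…
After C$25,900.00 payment: C$44,438.3193… − C$25,900.00 = C$18,538.3193…
Balance at month 16: C$18,538.3193… × (1 + 0.012)^12 = C$21,391.2670…
Penalty: 16 × 2% × C$57,600.00 = C$18,432.00
Final settlement = outstanding balance + penalty = C$21,391.2670… + C$18,432.00 = C$39,823.27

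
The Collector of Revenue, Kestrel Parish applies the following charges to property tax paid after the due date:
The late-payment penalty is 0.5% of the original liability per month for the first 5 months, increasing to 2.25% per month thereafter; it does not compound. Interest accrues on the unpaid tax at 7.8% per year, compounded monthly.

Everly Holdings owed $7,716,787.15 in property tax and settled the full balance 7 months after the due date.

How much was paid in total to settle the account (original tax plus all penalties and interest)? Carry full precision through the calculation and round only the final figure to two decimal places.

Penalty, months 1–5: 5 × 0.5% × $7,716,787.15 = $192,919.68…
Penalty, months 6–7: 2 × 2.25% × $7,716,787.15 = $347,255.42…
Interest (7.8%/yr ÷ 12 = 0.65%/month): $7,716,787.15 × ((1 + 0.0065)^7 − 1) = $358,035.1915…
Total = $7,716,787.15 + $540,175.1005 + $358,035.1915… = $8,614,997.44

$8,614,997.44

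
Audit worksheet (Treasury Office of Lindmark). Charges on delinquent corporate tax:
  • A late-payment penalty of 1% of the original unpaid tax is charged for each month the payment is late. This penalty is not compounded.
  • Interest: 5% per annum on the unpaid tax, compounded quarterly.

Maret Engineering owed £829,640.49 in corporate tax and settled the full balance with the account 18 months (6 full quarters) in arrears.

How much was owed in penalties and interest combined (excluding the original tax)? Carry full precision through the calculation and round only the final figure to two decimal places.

£213,535.51

Late-payment penalty = 1% × £829,640.49 × 18 mo = £149,335.29…
Interest (5%/yr ÷ 4 = 1.25%/quarter): £829,640.49 × ((1 + 0.0125)^6 − 1) = £64,200.2198…
Penalties + interest = £149,335.2882 + £64,200.2198… = £213,535.51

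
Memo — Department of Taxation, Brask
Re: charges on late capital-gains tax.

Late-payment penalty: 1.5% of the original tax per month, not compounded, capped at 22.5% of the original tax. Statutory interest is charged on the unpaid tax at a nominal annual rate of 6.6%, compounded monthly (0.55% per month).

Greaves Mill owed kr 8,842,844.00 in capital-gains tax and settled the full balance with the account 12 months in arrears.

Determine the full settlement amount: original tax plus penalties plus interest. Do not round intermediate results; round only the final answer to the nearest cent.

Penalty: 12 × 1.5% × kr 8,842,844.00 = kr 1,591,711.92 (below the 22.5% cap of kr 1,989,639.90)
Interest: kr 8,842,844.00 × ((1 + 0.0055)^12 − 1) = kr 8,842,844.00 × 0.0680336… = kr 601,610.1531…
Total = kr 8,842,844.00 + kr 1,591,711.9200 + kr 601,610.1531… = kr 11,036,166.07

kr 11,036,166.07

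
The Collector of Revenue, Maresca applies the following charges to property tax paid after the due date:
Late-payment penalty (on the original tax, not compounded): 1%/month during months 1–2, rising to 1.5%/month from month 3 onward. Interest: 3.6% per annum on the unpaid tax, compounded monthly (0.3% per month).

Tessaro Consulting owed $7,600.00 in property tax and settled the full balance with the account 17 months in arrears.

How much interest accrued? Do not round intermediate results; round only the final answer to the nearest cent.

Interest: $7,600.00 × ((1 + 0.003)^17 − 1) = $7,600.00 × 0.0522426… = $397.0434…

$397.04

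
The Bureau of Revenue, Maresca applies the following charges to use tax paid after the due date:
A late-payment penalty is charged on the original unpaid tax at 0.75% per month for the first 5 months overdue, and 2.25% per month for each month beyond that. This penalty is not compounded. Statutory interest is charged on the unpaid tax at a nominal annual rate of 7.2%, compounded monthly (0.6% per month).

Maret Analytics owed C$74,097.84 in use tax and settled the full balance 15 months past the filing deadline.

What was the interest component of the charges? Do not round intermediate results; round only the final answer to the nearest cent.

C$6,956.31

Interest: C$74,097.84 × ((1 + 0.006)^15 − 1) = C$74,097.84 × 0.0938801… = C$6,956.3106…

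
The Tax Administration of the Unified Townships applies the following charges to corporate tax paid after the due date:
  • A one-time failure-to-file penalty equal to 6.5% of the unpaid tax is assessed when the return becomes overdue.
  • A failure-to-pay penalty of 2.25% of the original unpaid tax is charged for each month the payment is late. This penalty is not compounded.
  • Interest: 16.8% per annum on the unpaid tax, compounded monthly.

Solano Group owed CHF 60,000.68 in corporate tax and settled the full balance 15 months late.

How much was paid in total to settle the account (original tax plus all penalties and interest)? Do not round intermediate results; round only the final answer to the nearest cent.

CHF 98,064.07

Failure-to-file penalty: 6.5% × CHF 60,000.68 = CHF 3,900.04…
Failure-to-pay penalty: 15 × 2.25% × CHF 60,000.68 = CHF 20,250.23…
Interest (16.8%/yr ÷ 12 = 1.4%/month): CHF 60,000.68 × ((1 + 0.014)^15 − 1) = CHF 13,913.1144…
Total = CHF 60,000.68 + CHF 24,150.2737 + CHF 13,913.1144… = CHF 98,064.07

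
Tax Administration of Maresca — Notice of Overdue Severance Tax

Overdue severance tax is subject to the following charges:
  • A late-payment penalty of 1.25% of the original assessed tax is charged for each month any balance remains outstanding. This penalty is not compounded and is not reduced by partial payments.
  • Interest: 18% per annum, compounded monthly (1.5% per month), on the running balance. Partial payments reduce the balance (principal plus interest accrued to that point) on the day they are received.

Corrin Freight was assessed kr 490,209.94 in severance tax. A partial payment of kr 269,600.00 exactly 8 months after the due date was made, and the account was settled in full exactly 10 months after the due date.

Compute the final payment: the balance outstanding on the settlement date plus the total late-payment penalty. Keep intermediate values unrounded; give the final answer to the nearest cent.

Balance at month 8: kr 490,209.9400 × (1 + 0.015)^8 = kr 552,217.8633…
After kr 269,600.00 payment: kr 552,217.8633… − kr 269,600.00 = kr 282,617.8633…
Balance at month 10: kr 282,617.8633… × (1 + 0.015)^2 = kr 291,159.9882…
Penalty: 10 × 1.25% × kr 490,209.94 = kr 61,276.24…
Final settlement = outstanding balance + penalty = kr 291,159.9882… + kr 61,276.24… = kr 352,436.23

kr 352,436.23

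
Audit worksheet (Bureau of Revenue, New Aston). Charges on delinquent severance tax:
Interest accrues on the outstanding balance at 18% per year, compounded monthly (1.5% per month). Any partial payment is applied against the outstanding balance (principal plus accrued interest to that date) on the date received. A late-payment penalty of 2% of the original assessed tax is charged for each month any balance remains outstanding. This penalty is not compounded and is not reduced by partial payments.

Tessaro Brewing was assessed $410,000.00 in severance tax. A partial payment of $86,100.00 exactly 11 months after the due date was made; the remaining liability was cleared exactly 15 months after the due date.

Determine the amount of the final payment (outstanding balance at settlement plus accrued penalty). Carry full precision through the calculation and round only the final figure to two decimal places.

$544,211.75

Balance at month 11: $410,000.0000 × (1 + 0.015)^11 = $482,959.0643…
After $86,100.00 payment: $482,959.0643… − $86,100.00 = $396,859.0643…
Balance at month 15: $396,859.0643… × (1 + 0.015)^4 = $421,211.7456…
Penalty: 15 × 2% × $410,000.00 = $123,000.00
Final settlement = outstanding balance + penalty = $421,211.7456… + $123,000.00 = $544,211.75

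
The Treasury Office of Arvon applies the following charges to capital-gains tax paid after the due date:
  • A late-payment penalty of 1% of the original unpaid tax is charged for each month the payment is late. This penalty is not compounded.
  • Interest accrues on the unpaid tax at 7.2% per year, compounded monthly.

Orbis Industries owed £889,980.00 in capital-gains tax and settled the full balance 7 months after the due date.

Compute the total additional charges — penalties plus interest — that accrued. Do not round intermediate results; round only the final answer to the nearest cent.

£100,357.35

Late-payment penalty = 1% × £889,980.00 × 7 mo = £62,298.60
Interest (7.2%/yr ÷ 12 = 0.6%/month): £889,980.00 × ((1 + 0.006)^7 − 1) = £38,058.7536…
Penalties + interest = £62,298.6000 + £38,058.7536… = £100,357.35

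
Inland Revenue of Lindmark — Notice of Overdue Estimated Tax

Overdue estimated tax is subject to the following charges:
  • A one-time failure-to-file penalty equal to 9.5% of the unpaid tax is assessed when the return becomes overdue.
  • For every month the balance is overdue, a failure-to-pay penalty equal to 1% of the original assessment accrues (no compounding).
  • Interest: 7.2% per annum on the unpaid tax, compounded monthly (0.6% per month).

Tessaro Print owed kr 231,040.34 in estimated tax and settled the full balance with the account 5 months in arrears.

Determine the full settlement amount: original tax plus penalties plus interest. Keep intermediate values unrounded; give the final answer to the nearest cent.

kr 271,556.07

Failure-to-file penalty: 9.5% × kr 231,040.34 = kr 21,948.83…
Failure-to-pay penalty = 1% × kr 231,040.34 × 5 mo = kr 11,552.02…
Interest: kr 231,040.34 × ((1 + 0.006)^5 − 1) = kr 231,040.34 × 0.0303622… = kr 7,014.8853…
Total = kr 231,040.34 + kr 33,500.8493 + kr 7,014.8853… = kr 271,556.07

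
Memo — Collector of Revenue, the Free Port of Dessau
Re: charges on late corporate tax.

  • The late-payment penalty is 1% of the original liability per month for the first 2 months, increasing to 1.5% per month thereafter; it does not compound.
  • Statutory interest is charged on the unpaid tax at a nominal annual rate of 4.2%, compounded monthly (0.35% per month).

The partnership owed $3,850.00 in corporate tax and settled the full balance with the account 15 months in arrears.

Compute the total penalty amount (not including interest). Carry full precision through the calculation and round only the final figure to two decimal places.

Penalty, months 1–2: 2 × 1% × $3,850.00 = $77.00
Penalty, months 3–15: 13 × 1.5% × $3,850.00 = $750.75
Total penalty = $77.00 + $750.75 = $827.75

$827.75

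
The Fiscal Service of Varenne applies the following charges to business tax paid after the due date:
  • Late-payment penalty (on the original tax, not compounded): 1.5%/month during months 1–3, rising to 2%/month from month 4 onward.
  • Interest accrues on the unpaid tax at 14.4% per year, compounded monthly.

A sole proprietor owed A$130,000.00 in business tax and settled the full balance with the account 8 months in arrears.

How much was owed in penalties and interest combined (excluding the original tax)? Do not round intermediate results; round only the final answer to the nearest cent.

Penalty, months 1–3: 3 × 1.5% × A$130,000.00 = A$5,850.00
Penalty, months 4–8: 5 × 2% × A$130,000.00 = A$13,000.00
Interest (14.4%/yr ÷ 12 = 1.2%/month): A$130,000.00 × ((1 + 0.012)^8 − 1) = A$13,016.9304…
Penalties + interest = A$18,850.0000 + A$13,016.9304… = A$31,866.93

A$31,866.93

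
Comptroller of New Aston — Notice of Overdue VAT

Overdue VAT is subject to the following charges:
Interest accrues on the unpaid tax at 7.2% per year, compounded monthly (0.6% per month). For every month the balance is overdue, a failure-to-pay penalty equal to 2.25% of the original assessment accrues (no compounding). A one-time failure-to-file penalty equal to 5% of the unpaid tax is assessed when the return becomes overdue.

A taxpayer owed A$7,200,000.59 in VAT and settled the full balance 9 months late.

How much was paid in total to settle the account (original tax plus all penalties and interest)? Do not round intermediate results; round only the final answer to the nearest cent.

A$9,416,263.79

Failure-to-file penalty: 5% × A$7,200,000.59 = A$360,000.03…
Failure-to-pay penalty = 2.25% × A$7,200,000.59 × 9 mo = A$1,458,000.12…
Interest: A$7,200,000.59 × ((1 + 0.006)^9 − 1) = A$7,200,000.59 × 0.0553143… = A$398,263.0522…
Total = A$7,200,000.59 + A$1,818,000.1490… + A$398,263.0522… = A$9,416,263.79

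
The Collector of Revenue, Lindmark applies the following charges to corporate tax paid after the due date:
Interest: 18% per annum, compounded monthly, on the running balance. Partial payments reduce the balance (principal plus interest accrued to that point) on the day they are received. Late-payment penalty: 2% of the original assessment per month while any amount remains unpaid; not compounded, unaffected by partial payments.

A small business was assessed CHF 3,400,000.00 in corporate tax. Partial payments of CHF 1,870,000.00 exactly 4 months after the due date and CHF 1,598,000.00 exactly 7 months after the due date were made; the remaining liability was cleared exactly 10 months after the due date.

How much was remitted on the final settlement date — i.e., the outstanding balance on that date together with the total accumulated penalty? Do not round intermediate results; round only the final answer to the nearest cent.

CHF 910,105.86

Monthly rate = 18% ÷ 12 = 1.5%
Balance at month 4: CHF 3,400,000.0000 × (1 + 0.015)^4 = CHF 3,608,636.0721…
After CHF 1,870,000.00 payment: CHF 3,608,636.0721… − CHF 1,870,000.00 = CHF 1,738,636.0721…
Balance at month 7: CHF 1,738,636.0721… × (1 + 0.015)^3 = CHF 1,818,054.1426…
After CHF 1,598,000.00 payment: CHF 1,818,054.1426… − CHF 1,598,000.00 = CHF 220,054.1426…
Balance at month 10: CHF 220,054.1426… × (1 + 0.015)^3 = CHF 230,105.8583…
Penalty: 10 × 2% × CHF 3,400,000.00 = CHF 680,000.00
Final settlement = outstanding balance + penalty = CHF 230,105.8583… + CHF 680,000.00 = CHF 910,105.86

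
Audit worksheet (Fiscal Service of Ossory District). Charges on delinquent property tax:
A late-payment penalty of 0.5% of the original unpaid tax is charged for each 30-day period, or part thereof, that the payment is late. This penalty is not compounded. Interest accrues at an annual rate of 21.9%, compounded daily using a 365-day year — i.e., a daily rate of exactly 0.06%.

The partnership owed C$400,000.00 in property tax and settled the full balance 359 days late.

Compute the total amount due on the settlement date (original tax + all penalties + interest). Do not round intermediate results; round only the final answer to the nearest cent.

C$520,111.13

Penalty periods: ⌈359/30⌉ = 12; penalty = 12 × 0.5% × C$400,000.00 = C$24,000.00
Interest: C$400,000.00 × ((1 + 0.0006)^359 − 1) = C$400,000.00 × 0.24027782… = C$96,111.1295…
Total = C$400,000.00 + C$24,000.0000 + C$96,111.1295… = C$520,111.13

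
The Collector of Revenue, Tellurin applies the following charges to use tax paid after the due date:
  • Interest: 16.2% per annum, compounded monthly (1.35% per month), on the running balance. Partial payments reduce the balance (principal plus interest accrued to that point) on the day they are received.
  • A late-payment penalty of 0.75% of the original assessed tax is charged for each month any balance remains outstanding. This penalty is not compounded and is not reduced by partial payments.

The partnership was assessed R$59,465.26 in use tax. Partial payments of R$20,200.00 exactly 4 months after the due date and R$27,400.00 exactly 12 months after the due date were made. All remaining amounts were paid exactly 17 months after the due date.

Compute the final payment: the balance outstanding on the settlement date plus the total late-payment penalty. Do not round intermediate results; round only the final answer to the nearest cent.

Balance at month 4: R$59,465.2600 × (1 + 0.0135)^4 = R$62,741.9965…
After R$20,200.00 payment: R$62,741.9965… − R$20,200.00 = R$42,541.9965…
Balance at month 12: R$42,541.9965… × (1 + 0.0135)^8 = R$47,359.5854…
After R$27,400.00 payment: R$47,359.5854… − R$27,400.00 = R$19,959.5854…
Balance at month 17: R$19,959.5854… × (1 + 0.0135)^5 = R$21,343.7282…
Penalty: 17 × 0.75% × R$59,465.26 = R$7,581.82…
Final settlement = outstanding balance + penalty = R$21,343.7282… + R$7,581.82… = R$28,925.55

R$28,925.55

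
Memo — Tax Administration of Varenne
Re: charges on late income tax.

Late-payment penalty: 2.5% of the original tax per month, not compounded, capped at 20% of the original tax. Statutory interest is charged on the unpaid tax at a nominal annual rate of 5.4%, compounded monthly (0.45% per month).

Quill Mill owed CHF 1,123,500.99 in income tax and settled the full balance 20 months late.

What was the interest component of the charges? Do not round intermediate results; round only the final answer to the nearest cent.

Interest: CHF 1,123,500.99 × ((1 + 0.0045)^20 − 1) = CHF 1,123,500.99 × 0.0939534… = CHF 105,556.7359…

CHF 105,556.74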